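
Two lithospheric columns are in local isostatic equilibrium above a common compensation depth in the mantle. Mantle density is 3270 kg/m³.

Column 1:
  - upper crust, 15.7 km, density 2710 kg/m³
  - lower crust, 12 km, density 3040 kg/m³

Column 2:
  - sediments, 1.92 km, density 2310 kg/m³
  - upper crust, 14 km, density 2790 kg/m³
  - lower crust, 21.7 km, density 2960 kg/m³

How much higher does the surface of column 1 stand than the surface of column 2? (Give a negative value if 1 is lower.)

For any compensation level in the mantle, the mantle terms cancel and isostasy reduces to e = (Σt_1 − Σt_2) − (Σ(ρt)_1 − Σ(ρt)_2) / ρ_m.
Σt_1 = 27.7 km; Σt_2 = 37.62 km; Σ(ρt)_1 = 79027; Σ(ρt)_2 = 107727.2 (in km·kg/m³).
e = (27.7 − 37.62) − (79027 − 107727.2) / 3270 = −1.14 km.

−1.14 km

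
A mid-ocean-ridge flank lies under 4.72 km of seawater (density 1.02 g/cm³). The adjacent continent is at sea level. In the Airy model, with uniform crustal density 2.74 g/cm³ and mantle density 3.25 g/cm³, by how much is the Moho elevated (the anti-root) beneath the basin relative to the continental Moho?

15.9 km

For local isostatic compensation: replacing crust with seawater at the top is compensated by replacing crust with mantle at the base: d (ρ_c − ρ_w) = a (ρ_m − ρ_c).
a = d (ρ_c − ρ_w)/(ρ_m − ρ_c) = 4.72 km × 1.72/0.51 = 15.9 km.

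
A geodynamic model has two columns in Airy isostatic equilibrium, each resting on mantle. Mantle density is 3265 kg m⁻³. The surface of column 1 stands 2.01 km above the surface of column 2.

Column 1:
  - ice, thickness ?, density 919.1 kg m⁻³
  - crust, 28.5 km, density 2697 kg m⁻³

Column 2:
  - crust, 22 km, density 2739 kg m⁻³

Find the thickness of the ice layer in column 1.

0.83 km

Take the compensation level at the base of the deeper column (depth z_c below the surface of column 1) and equate Σ ρ_i t_i down to z_c; mantle fills any gap and the z_c terms cancel.
Column 1: x×919.1 + 28.5×2697 + (z_c − 28.5 − x)×3265
Column 2: 2.01×0 + 22×2739 + (z_c − 2.01 − 22)×3265
The z_c×3265 term appears on both sides and cancels. Collect the known terms of each column as K = Σ(ρt)_known − 3265 × (depth of known layers): K_1 = 76864.5 − 3265×28.5 = −16188; K_2 = 60258 − 3265×(2.01 + 22) = −18134.65.
Balance: K_1 − x×(3265 − 919.1) = K_2, so x = (K_1 − K_2)/(3265 − 919.1) = 1946.65/2345.9 = 0.83 km.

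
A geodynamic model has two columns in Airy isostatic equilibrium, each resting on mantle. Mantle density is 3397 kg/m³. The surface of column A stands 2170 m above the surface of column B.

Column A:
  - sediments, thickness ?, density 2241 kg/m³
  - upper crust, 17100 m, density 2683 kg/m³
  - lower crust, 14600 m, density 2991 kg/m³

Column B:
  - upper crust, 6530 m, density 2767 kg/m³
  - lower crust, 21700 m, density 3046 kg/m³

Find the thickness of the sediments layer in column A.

835 m

Take the compensation level at the base of the deeper column (depth z_c below the surface of column A) and equate Σ ρ_i t_i down to z_c; mantle fills any gap and the z_c terms cancel.
Column A: x×2241 + 17100×2683 + 14600×2991 + (z_c − 31700 − x)×3397
Column B: 2170×0 + 6530×2767 + 21700×3046 + (z_c − 2170 − 28230)×3397
The z_c×3397 term appears on both sides and cancels. Collect the known terms of each column as K = Σ(ρt)_known − 3397 × (depth of known layers): K_A = 89547900 − 3397×31700 = −18137000; K_B = 84166710 − 3397×(2170 + 28230) = −19102090.
Balance: K_A − x×(3397 − 2241) = K_B, so x = (K_A − K_B)/(3397 − 2241) = 965090/1156 = 835 m.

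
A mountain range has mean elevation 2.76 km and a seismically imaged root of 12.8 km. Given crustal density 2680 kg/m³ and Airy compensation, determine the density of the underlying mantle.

Airy balance: ρ_c h = (ρ_m − ρ_c) r → ρ_m = ρ_c (1 + h/r).
ρ_m = 2680 × (1 + 2.76 km/12.8 km) = 3260 kg/m³.

3260 kg/m³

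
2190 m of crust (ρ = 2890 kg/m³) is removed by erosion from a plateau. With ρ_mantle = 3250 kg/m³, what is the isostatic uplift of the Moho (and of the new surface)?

1950 m

Unloading: uplift u = e ρ_c/ρ_m = 2190 m × 2890/3250 = 1950 m.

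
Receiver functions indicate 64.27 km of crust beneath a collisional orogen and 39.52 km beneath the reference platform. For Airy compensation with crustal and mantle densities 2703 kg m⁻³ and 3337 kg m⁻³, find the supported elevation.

4.7 km

Excess crust Δ = 64.27 km − 39.52 km = 24.75 km, split between elevation h and root r with h + r = Δ.
Airy balance ρ_c h = (ρ_m − ρ_c) r gives r = h ρ_c/(ρ_m − ρ_c), so h (1 + ρ_c/(ρ_m − ρ_c)) = Δ, i.e. h = Δ (ρ_m − ρ_c)/ρ_m.
h = 24.75 km × 634/3337 = 4.7 km.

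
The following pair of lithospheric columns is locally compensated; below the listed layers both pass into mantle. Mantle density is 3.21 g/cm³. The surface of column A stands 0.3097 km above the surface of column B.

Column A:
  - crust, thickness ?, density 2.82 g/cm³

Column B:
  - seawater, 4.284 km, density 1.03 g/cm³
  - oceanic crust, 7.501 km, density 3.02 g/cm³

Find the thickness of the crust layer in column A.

Take the compensation level at the base of the deeper column (depth z_c below the surface of column A) and equate Σ ρ_i t_i down to z_c; mantle fills any gap and the z_c terms cancel.
Column A: x×2.82 + (z_c − 0 − x)×3.21
Column B: 0.3097×0 + 4.284×1.03 + 7.501×3.02 + (z_c − 0.3097 − 11.785)×3.21
The z_c×3.21 term appears on both sides and cancels. Collect the known terms of each column as K = Σ(ρt)_known − 3.21 × (depth of known layers): K_A = 0 − 3.21×0 = 0; K_B = 27.06554 − 3.21×(0.3097 + 11.785) = −11.758447.
Balance: K_A − x×(3.21 − 2.82) = K_B, so x = (K_A − K_B)/(3.21 − 2.82) = 11.7584/0.39 = 30.1 km.

30.1 km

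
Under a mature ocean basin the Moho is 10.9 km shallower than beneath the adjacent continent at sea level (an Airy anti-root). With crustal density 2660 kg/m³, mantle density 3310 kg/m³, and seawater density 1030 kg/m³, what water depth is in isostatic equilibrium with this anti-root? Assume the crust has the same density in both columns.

Replacing a thickness d of crust by seawater at the top must be balanced by replacing crust with mantle at the base: d (ρ_c − ρ_w) = a (ρ_m − ρ_c).
d = a (ρ_m − ρ_c)/(ρ_c − ρ_w) = 10.9 km × 650/1630 = 4.35 km.

4.35 km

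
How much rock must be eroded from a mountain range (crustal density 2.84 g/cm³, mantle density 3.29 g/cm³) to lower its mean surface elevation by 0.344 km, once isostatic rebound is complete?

2.52 km

Net drop Δ = e − u = e − e ρ_c/ρ_m = e (ρ_m − ρ_c)/ρ_m.
e = Δ ρ_m/(ρ_m − ρ_c) = 0.344 km × 3.29/0.45 = 2.52 km.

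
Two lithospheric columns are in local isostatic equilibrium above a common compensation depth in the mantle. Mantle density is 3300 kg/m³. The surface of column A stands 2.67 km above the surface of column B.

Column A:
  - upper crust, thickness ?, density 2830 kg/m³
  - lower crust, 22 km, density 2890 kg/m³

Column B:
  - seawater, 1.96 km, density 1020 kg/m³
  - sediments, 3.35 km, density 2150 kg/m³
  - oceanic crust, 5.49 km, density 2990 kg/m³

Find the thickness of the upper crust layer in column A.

20.9 km

Take the compensation level at the base of the deeper column (depth z_c below the surface of column A) and equate Σ ρ_i t_i down to z_c; mantle fills any gap and the z_c terms cancel.
Column A: x×2830 + 22×2890 + (z_c − 22 − x)×3300
Column B: 2.67×0 + 1.96×1020 + 3.35×2150 + 5.49×2990 + (z_c − 2.67 − 10.8)×3300
The z_c×3300 term appears on both sides and cancels. Collect the known terms of each column as K = Σ(ρt)_known − 3300 × (depth of known layers): K_A = 63580 − 3300×22 = −9020; K_B = 25616.8 − 3300×(2.67 + 10.8) = −18834.2.
Balance: K_A − x×(3300 − 2830) = K_B, so x = (K_A − K_B)/(3300 − 2830) = 9814.2/470 = 20.9 km.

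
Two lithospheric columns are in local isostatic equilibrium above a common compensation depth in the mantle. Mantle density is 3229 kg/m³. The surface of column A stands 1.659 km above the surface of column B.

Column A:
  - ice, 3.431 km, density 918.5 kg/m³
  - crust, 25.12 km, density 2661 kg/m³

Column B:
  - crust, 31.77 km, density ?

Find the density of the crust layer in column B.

2700 kg/m³

Take the compensation level at the base of the deeper column (depth z_c below the surface of column A) and equate Σ ρ_i t_i down to z_c; mantle fills any gap and the z_c terms cancel.
Column A: 3.431×918.5 + 25.12×2661 + (z_c − 28.551)×3229
Column B: 1.659×0 + 31.77×ρ + (z_c − 1.659 − 31.77)×3229
The z_c×3229 term appears on both sides and cancels. Collect the known terms of each column as K = Σ(ρt)_known − 3229 × (depth of known layers): K_A = 69995.6935 − 3229×28.551 = −22195.4855; K_B = 0 − 3229×(1.659 + 31.77) = −107942.241.
Balance: K_A = K_B + 31.77×ρ, so ρ = (K_A − K_B)/31.77 = 85746.8/31.77 = 2700 kg/m³.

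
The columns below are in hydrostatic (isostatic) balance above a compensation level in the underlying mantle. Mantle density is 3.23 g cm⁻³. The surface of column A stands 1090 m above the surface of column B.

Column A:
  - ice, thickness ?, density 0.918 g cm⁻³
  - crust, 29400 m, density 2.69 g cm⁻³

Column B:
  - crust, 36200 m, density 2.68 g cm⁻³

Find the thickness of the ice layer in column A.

3270 m

Take the compensation level at the base of the deeper column (depth z_c below the surface of column A) and equate Σ ρ_i t_i down to z_c; mantle fills any gap and the z_c terms cancel.
Column A: x×0.918 + 29400×2.69 + (z_c − 29400 − x)×3.23
Column B: 1090×0 + 36200×2.68 + (z_c − 1090 − 36200)×3.23
The z_c×3.23 term appears on both sides and cancels. Collect the known terms of each column as K = Σ(ρt)_known − 3.23 × (depth of known layers): K_A = 79086 − 3.23×29400 = −15876; K_B = 97016 − 3.23×(1090 + 36200) = −23430.7.
Balance: K_A − x×(3.23 − 0.918) = K_B, so x = (K_A − K_B)/(3.23 − 0.918) = 7554.7/2.312 = 3270 m.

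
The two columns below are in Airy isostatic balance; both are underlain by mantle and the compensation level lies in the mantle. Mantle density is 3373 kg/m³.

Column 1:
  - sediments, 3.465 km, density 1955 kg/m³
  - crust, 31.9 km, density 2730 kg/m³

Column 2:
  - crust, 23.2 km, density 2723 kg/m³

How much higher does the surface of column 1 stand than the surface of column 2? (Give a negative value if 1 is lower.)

For any compensation level in the mantle, the mantle terms cancel and isostasy reduces to e = (Σt_1 − Σt_2) − (Σ(ρt)_1 − Σ(ρt)_2) / ρ_m.
Σt_1 = 35.365 km; Σt_2 = 23.2 km; Σ(ρt)_1 = 93861.075; Σ(ρt)_2 = 63173.6 (in km·kg/m³).
e = (35.365 − 23.2) − (93861.075 − 63173.6) / 3373 = 3.07 km.

3.07 km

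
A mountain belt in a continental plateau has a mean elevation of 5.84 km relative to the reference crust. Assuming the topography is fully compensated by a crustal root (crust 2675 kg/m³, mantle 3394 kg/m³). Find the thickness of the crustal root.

Isostatic balance requires: the weight of the topography is balanced by the buoyancy of the root, ρ_c h = (ρ_m − ρ_c) r.
r = h · ρ_c / (ρ_m − ρ_c) = 5.84 km × 2675 / (3394 − 2675) = 21.7 km.

21.7 km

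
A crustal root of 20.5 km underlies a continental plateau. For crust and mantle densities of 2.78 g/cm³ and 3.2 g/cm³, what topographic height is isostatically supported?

For local isostatic compensation: ρ_c h = (ρ_m − ρ_c) r.
h = r (ρ_m − ρ_c) / ρ_c = 20.5 km × (3.2 − 2.78) / 2.78 = 3.1 km.

3.1 km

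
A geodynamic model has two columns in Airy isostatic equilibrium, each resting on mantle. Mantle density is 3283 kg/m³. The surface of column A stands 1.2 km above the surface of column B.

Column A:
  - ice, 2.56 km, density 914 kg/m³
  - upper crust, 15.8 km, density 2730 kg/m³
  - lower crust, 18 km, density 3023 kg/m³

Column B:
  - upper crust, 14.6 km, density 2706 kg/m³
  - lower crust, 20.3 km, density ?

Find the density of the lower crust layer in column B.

Take the compensation level at the base of the deeper column (depth z_c below the surface of column A) and equate Σ ρ_i t_i down to z_c; mantle fills any gap and the z_c terms cancel.
Column A: 2.56×914 + 15.8×2730 + 18×3023 + (z_c − 36.36)×3283
Column B: 1.2×0 + 14.6×2706 + 20.3×ρ + (z_c − 1.2 − 34.9)×3283
The z_c×3283 term appears on both sides and cancels. Collect the known terms of each column as K = Σ(ρt)_known − 3283 × (depth of known layers): K_A = 99887.84 − 3283×36.36 = −19482.04; K_B = 39507.6 − 3283×(1.2 + 34.9) = −79008.7.
Balance: K_A = K_B + 20.3×ρ, so ρ = (K_A − K_B)/20.3 = 59526.7/20.3 = 2930 kg/m³.

2930 kg/m³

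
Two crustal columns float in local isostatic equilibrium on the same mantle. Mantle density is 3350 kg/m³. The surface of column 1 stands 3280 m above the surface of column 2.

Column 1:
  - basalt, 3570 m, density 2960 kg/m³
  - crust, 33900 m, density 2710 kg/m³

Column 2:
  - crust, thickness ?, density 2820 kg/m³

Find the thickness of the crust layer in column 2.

Take the compensation level at the base of the deeper column (depth z_c below the surface of column 1) and equate Σ ρ_i t_i down to z_c; mantle fills any gap and the z_c terms cancel.
Column 1: 3570×2960 + 33900×2710 + (z_c − 37470)×3350
Column 2: 3280×0 + x×2820 + (z_c − 3280 − 0 − x)×3350
The z_c×3350 term appears on both sides and cancels. Collect the known terms of each column as K = Σ(ρt)_known − 3350 × (depth of known layers): K_1 = 102436200 − 3350×37470 = −23088300; K_2 = 0 − 3350×(3280 + 0) = −10988000.
Balance: K_1 = K_2 − x×(3350 − 2820), so x = (K_2 − K_1)/(3350 − 2820) = 12100300/530 = 22800 m.

22800 m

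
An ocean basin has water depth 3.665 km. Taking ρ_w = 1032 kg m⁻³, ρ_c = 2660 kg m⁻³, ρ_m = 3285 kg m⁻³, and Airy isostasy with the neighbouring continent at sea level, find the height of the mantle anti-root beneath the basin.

Balancing pressure at the compensation depth: replacing crust with seawater at the top is compensated by replacing crust with mantle at the base: d (ρ_c − ρ_w) = a (ρ_m − ρ_c).
a = d (ρ_c − ρ_w)/(ρ_m − ρ_c) = 3.665 km × 1628/625 = 9.55 km.

9.55 km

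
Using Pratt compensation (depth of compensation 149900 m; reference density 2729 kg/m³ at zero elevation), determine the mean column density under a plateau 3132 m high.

2670 kg/m³

Pratt balance: ρ_ref D = ρ (D + h).
ρ = ρ_ref D/(D + h) = 2729 × 149900 m/(149900 m + 3132 m) = 2670 kg/m³.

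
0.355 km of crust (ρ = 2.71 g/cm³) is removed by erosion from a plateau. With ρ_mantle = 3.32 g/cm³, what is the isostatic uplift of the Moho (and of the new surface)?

Unloading: uplift u = e ρ_c/ρ_m = 0.355 km × 2.71/3.32 = 0.29 km.

0.29 km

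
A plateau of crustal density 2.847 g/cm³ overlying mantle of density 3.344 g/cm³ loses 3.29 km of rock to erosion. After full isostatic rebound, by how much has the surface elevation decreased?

0.489 km

Rebound u = e ρ_c/ρ_m = 3.29 km × 2.847/3.344 = 2.801 km.
Net surface drop = e − u = 3.29 km − 2.801 km = e (ρ_m − ρ_c)/ρ_m = 0.489 km.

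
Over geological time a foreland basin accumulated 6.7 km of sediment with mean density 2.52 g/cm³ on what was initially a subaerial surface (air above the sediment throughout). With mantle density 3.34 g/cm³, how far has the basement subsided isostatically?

5.06 km

Subaerial load: s = t ρ_sed / ρ_m = 6.7 km × 2.52/3.34 = 5.06 km.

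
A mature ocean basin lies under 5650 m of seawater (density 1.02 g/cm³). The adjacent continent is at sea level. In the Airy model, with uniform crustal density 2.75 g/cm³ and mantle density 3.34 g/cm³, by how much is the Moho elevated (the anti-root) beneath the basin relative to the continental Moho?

Isostatic balance requires: replacing crust with seawater at the top is compensated by replacing crust with mantle at the base: d (ρ_c − ρ_w) = a (ρ_m − ρ_c).
a = d (ρ_c − ρ_w)/(ρ_m − ρ_c) = 5650 m × 1.73/0.59 = 16600 m.

16600 m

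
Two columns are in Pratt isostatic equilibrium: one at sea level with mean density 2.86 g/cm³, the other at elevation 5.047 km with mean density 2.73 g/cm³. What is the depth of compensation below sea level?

ρ_ref D = ρ (D + h) → D (ρ_ref − ρ) = ρ h.
D = ρ h/(ρ_ref − ρ) = 2.73 × 5.047 km/(2.86 − 2.73) = 106 km.

106 km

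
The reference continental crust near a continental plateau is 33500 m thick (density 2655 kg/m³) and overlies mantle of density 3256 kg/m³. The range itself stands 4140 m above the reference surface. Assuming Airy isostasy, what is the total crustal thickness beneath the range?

Root depth r = h ρ_c / (ρ_m − ρ_c) = 4140 m × 2655 / 601 = 18290 m.
Total thickness = T + h + r = 33500 m + 4140 m + 18290 m = 55900 m.

55900 m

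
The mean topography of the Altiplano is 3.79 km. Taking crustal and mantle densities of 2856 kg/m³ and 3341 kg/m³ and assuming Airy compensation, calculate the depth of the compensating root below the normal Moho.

22.3 km

Balancing pressure at the compensation depth: the weight of the topography is balanced by the buoyancy of the root, ρ_c h = (ρ_m − ρ_c) r.
r = h · ρ_c / (ρ_m − ρ_c) = 3.79 km × 2856 / (3341 − 2856) = 22.3 km.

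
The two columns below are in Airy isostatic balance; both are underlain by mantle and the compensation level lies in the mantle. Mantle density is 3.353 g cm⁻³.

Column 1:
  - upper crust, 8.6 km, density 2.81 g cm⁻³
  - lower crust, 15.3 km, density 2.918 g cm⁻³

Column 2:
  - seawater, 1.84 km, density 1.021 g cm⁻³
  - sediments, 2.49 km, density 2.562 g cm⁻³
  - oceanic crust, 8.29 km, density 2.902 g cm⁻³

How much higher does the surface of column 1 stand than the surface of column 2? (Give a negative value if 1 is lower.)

0.395 km

For any compensation level in the mantle, the mantle terms cancel and isostasy reduces to e = (Σt_1 − Σt_2) − (Σ(ρt)_1 − Σ(ρt)_2) / ρ_m.
Σt_1 = 23.9 km; Σt_2 = 12.62 km; Σ(ρt)_1 = 68.8114; Σ(ρt)_2 = 32.3156 (in km·g cm⁻³).
e = (23.9 − 12.62) − (68.8114 − 32.3156) / 3.353 = 0.395 km.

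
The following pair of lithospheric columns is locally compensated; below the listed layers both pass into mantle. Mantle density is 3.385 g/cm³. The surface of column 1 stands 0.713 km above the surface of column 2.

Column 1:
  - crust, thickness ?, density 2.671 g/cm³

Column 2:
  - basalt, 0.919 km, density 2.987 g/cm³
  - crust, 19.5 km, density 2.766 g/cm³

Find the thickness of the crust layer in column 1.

Take the compensation level at the base of the deeper column (depth z_c below the surface of column 1) and equate Σ ρ_i t_i down to z_c; mantle fills any gap and the z_c terms cancel.
Column 1: x×2.671 + (z_c − 0 − x)×3.385
Column 2: 0.713×0 + 0.919×2.987 + 19.5×2.766 + (z_c − 0.713 − 20.419)×3.385
The z_c×3.385 term appears on both sides and cancels. Collect the known terms of each column as K = Σ(ρt)_known − 3.385 × (depth of known layers): K_1 = 0 − 3.385×0 = 0; K_2 = 56.682053 − 3.385×(0.713 + 20.419) = −14.849767.
Balance: K_1 − x×(3.385 − 2.671) = K_2, so x = (K_1 − K_2)/(3.385 − 2.671) = 14.8498/0.714 = 20.8 km.

20.8 km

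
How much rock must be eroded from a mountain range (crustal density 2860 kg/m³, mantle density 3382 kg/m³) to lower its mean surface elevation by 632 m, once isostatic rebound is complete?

Net drop Δ = e − u = e − e ρ_c/ρ_m = e (ρ_m − ρ_c)/ρ_m.
e = Δ ρ_m/(ρ_m − ρ_c) = 632 m × 3382/522 = 4090 m.

4090 m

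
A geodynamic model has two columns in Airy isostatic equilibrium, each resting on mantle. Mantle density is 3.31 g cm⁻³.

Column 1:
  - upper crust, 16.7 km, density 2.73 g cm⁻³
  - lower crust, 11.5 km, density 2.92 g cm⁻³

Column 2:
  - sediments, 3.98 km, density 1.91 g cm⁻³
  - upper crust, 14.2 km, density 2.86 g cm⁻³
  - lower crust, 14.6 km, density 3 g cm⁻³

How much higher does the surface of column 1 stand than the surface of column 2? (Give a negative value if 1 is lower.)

−0.7 km

For any compensation level in the mantle, the mantle terms cancel and isostasy reduces to e = (Σt_1 − Σt_2) − (Σ(ρt)_1 − Σ(ρt)_2) / ρ_m.
Σt_1 = 28.2 km; Σt_2 = 32.78 km; Σ(ρt)_1 = 79.171; Σ(ρt)_2 = 92.0138 (in km·g cm⁻³).
e = (28.2 − 32.78) − (79.171 − 92.0138) / 3.31 = −0.7 km.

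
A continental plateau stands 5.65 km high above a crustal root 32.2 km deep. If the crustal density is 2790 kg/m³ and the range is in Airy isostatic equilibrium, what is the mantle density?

Airy balance: ρ_c h = (ρ_m − ρ_c) r → ρ_m = ρ_c (1 + h/r).
ρ_m = 2790 × (1 + 5.65 km/32.2 km) = 3280 kg/m³.

3280 kg/m³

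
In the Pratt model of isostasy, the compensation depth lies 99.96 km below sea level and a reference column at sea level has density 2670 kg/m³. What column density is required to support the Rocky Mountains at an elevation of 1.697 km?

2630 kg/m³

Pratt balance: ρ_ref D = ρ (D + h).
ρ = ρ_ref D/(D + h) = 2670 × 99.96 km/(99.96 km + 1.697 km) = 2630 kg/m³.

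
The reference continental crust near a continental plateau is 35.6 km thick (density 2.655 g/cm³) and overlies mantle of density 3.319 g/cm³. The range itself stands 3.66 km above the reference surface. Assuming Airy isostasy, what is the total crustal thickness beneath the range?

53.9 km

Root depth r = h ρ_c / (ρ_m − ρ_c) = 3.66 km × 2.655 / 0.664 = 14.63 km.
Total thickness = T + h + r = 35.6 km + 3.66 km + 14.63 km = 53.9 km.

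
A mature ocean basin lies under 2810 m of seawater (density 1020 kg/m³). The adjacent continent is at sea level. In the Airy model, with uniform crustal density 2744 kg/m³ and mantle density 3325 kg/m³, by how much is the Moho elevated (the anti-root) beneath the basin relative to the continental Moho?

Balancing pressure at the compensation depth: replacing crust with seawater at the top is compensated by replacing crust with mantle at the base: d (ρ_c − ρ_w) = a (ρ_m − ρ_c).
a = d (ρ_c − ρ_w)/(ρ_m − ρ_c) = 2810 m × 1724/581 = 8340 m.

8340 m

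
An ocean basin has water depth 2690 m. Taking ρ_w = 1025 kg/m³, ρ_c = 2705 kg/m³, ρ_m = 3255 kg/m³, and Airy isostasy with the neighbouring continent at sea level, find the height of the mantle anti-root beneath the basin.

8220 m

In Airy isostatic equilibrium: replacing crust with seawater at the top is compensated by replacing crust with mantle at the base: d (ρ_c − ρ_w) = a (ρ_m − ρ_c).
a = d (ρ_c − ρ_w)/(ρ_m − ρ_c) = 2690 m × 1680/550 = 8220 m.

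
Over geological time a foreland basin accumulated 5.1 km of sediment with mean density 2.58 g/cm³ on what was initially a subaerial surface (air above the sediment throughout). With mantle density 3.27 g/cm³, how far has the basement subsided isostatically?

Subaerial load: s = t ρ_sed / ρ_m = 5.1 km × 2.58/3.27 = 4.02 km.

4.02 km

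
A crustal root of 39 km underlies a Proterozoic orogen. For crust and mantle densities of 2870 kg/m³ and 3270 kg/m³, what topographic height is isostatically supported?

5.44 km

Isostatic balance requires: ρ_c h = (ρ_m − ρ_c) r.
h = r (ρ_m − ρ_c) / ρ_c = 39 km × (3270 − 2870) / 2870 = 5.44 km.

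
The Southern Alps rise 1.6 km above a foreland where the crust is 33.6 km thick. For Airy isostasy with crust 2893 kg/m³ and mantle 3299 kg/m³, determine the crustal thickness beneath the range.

Root depth r = h ρ_c / (ρ_m − ρ_c) = 1.6 km × 2893 / 406 = 11.4 km.
Total thickness = T + h + r = 33.6 km + 1.6 km + 11.4 km = 46.6 km.

46.6 km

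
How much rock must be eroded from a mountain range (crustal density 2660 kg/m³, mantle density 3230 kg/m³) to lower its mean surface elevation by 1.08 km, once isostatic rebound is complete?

6.12 km

Net drop Δ = e − u = e − e ρ_c/ρ_m = e (ρ_m − ρ_c)/ρ_m.
e = Δ ρ_m/(ρ_m − ρ_c) = 1.08 km × 3230/570 = 6.12 km.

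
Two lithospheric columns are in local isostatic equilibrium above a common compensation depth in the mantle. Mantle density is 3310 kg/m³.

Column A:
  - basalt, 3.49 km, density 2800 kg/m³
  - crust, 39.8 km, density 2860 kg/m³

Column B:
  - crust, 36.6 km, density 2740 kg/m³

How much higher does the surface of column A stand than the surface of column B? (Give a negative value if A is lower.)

−0.354 km

For any compensation level in the mantle, the mantle terms cancel and isostasy reduces to e = (Σt_A − Σt_B) − (Σ(ρt)_A − Σ(ρt)_B) / ρ_m.
Σt_A = 43.29 km; Σt_B = 36.6 km; Σ(ρt)_A = 123600; Σ(ρt)_B = 100284 (in km·kg/m³).
e = (43.29 − 36.6) − (123600 − 100284) / 3310 = −0.354 km.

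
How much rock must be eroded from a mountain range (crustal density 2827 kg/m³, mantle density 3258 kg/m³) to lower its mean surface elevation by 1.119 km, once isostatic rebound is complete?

Net drop Δ = e − u = e − e ρ_c/ρ_m = e (ρ_m − ρ_c)/ρ_m.
e = Δ ρ_m/(ρ_m − ρ_c) = 1.119 km × 3258/431 = 8.46 km.

8.46 km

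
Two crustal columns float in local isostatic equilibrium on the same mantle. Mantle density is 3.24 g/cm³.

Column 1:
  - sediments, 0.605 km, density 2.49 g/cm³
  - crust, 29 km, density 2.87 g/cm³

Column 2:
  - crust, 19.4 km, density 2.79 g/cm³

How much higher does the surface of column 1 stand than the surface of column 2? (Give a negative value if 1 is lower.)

For any compensation level in the mantle, the mantle terms cancel and isostasy reduces to e = (Σt_1 − Σt_2) − (Σ(ρt)_1 − Σ(ρt)_2) / ρ_m.
Σt_1 = 29.605 km; Σt_2 = 19.4 km; Σ(ρt)_1 = 84.73645; Σ(ρt)_2 = 54.126 (in km·g/cm³).
e = (29.605 − 19.4) − (84.73645 − 54.126) / 3.24 = 0.757 km.

0.757 km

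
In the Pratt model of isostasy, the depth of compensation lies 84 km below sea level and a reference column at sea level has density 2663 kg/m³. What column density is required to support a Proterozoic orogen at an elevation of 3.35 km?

Pratt balance: ρ_ref D = ρ (D + h).
ρ = ρ_ref D/(D + h) = 2663 × 84 km/(84 km + 3.35 km) = 2560 kg/m³.

2560 kg/m³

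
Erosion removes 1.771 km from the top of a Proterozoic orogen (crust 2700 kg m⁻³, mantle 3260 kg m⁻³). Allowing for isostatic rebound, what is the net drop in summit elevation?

0.304 km

Rebound u = e ρ_c/ρ_m = 1.771 km × 2700/3260 = 1.467 km.
Net surface drop = e − u = 1.771 km − 1.467 km = e (ρ_m − ρ_c)/ρ_m = 0.304 km.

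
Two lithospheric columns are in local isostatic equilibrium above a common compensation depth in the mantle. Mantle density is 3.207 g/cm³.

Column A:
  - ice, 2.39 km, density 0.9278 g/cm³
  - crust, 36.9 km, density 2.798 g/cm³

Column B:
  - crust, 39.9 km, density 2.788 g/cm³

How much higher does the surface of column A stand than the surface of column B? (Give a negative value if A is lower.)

For any compensation level in the mantle, the mantle terms cancel and isostasy reduces to e = (Σt_A − Σt_B) − (Σ(ρt)_A − Σ(ρt)_B) / ρ_m.
Σt_A = 39.29 km; Σt_B = 39.9 km; Σ(ρt)_A = 105.463642; Σ(ρt)_B = 111.2412 (in km·g/cm³).
e = (39.29 − 39.9) − (105.463642 − 111.2412) / 3.207 = 1.19 km.

1.19 km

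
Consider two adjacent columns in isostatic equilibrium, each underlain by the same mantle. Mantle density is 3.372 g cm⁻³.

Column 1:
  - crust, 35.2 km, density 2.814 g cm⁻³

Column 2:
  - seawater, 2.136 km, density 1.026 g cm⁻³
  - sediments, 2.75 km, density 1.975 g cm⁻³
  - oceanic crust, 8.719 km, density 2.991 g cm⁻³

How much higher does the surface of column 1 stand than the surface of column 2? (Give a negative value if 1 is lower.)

2.21 km

For any compensation level in the mantle, the mantle terms cancel and isostasy reduces to e = (Σt_1 − Σt_2) − (Σ(ρt)_1 − Σ(ρt)_2) / ρ_m.
Σt_1 = 35.2 km; Σt_2 = 13.605 km; Σ(ρt)_1 = 99.0528; Σ(ρt)_2 = 33.701315 (in km·g cm⁻³).
e = (35.2 − 13.605) − (99.0528 − 33.701315) / 3.372 = 2.21 km.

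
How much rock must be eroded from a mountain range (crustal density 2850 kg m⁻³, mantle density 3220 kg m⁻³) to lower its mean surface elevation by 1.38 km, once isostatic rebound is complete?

12 km

Net drop Δ = e − u = e − e ρ_c/ρ_m = e (ρ_m − ρ_c)/ρ_m.
e = Δ ρ_m/(ρ_m − ρ_c) = 1.38 km × 3220/370 = 12 km.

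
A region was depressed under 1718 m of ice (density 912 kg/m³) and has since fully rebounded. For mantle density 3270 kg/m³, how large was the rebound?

479 m

Removing the load lets mantle flow back in; uplift u satisfies ρ_ice t = ρ_m u.
u = t ρ_ice/ρ_m = 1718 m × 912/3270 = 479 m.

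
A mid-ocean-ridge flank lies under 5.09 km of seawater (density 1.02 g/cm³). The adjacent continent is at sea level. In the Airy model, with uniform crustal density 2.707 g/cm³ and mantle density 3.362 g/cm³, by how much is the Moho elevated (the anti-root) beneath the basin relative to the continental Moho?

13.1 km

Balancing pressure at the compensation depth: replacing crust with seawater at the top is compensated by replacing crust with mantle at the base: d (ρ_c − ρ_w) = a (ρ_m − ρ_c).
a = d (ρ_c − ρ_w)/(ρ_m − ρ_c) = 5.09 km × 1.687/0.655 = 13.1 km.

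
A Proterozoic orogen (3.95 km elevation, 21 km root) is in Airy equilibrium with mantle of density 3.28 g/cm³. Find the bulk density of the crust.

ρ_c h = (ρ_m − ρ_c) r → ρ_c (h + r) = ρ_m r → ρ_c = ρ_m r / (h + r).
ρ_c = 3.28 × 21 km / (3.95 km + 21 km) = 2.76 g/cm³.

2.76 g/cm³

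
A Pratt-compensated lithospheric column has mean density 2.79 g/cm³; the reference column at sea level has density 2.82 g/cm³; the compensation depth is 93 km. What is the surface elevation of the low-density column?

1 km

ρ_ref D = ρ (D + h) → h = D (ρ_ref − ρ)/ρ.
h = 93 km × (2.82 − 2.79)/2.79 = 1 km.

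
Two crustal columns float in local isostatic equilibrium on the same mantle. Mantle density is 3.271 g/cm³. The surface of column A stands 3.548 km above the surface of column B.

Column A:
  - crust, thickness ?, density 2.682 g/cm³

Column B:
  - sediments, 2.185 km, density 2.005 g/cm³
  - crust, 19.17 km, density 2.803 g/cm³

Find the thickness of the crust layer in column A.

Take the compensation level at the base of the deeper column (depth z_c below the surface of column A) and equate Σ ρ_i t_i down to z_c; mantle fills any gap and the z_c terms cancel.
Column A: x×2.682 + (z_c − 0 − x)×3.271
Column B: 3.548×0 + 2.185×2.005 + 19.17×2.803 + (z_c − 3.548 − 21.355)×3.271
The z_c×3.271 term appears on both sides and cancels. Collect the known terms of each column as K = Σ(ρt)_known − 3.271 × (depth of known layers): K_A = 0 − 3.271×0 = 0; K_B = 58.114435 − 3.271×(3.548 + 21.355) = −23.343278.
Balance: K_A − x×(3.271 − 2.682) = K_B, so x = (K_A − K_B)/(3.271 − 2.682) = 23.3433/0.589 = 39.6 km.

39.6 km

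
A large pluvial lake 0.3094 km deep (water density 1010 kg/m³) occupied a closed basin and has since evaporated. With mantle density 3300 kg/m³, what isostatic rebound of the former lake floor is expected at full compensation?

0.0947 km

u = d ρ_w/ρ_m = 0.3094 km × 1010/3300 = 0.0947 km.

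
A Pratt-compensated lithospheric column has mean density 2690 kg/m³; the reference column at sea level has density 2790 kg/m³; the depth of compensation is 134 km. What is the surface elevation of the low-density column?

ρ_ref D = ρ (D + h) → h = D (ρ_ref − ρ)/ρ.
h = 134 km × (2790 − 2690)/2690 = 4.98 km.

4.98 km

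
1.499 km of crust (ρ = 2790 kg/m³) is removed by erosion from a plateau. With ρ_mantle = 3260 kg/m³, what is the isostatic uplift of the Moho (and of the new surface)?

1.28 km

Unloading: uplift u = e ρ_c/ρ_m = 1.499 km × 2790/3260 = 1.28 km.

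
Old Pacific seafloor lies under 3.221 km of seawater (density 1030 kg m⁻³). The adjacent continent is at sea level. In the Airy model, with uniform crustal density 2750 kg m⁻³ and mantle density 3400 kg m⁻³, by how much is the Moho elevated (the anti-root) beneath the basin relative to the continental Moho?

8.52 km

For local isostatic compensation: replacing crust with seawater at the top is compensated by replacing crust with mantle at the base: d (ρ_c − ρ_w) = a (ρ_m − ρ_c).
a = d (ρ_c − ρ_w)/(ρ_m − ρ_c) = 3.221 km × 1720/650 = 8.52 km.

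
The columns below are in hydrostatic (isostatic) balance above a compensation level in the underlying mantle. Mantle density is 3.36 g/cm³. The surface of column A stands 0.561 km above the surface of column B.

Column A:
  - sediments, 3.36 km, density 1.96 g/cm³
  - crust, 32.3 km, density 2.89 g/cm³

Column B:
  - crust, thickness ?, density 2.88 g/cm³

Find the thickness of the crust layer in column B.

Take the compensation level at the base of the deeper column (depth z_c below the surface of column A) and equate Σ ρ_i t_i down to z_c; mantle fills any gap and the z_c terms cancel.
Column A: 3.36×1.96 + 32.3×2.89 + (z_c − 35.66)×3.36
Column B: 0.561×0 + x×2.88 + (z_c − 0.561 − 0 − x)×3.36
The z_c×3.36 term appears on both sides and cancels. Collect the known terms of each column as K = Σ(ρt)_known − 3.36 × (depth of known layers): K_A = 99.9326 − 3.36×35.66 = −19.885; K_B = 0 − 3.36×(0.561 + 0) = −1.88496.
Balance: K_A = K_B − x×(3.36 − 2.88), so x = (K_B − K_A)/(3.36 − 2.88) = 18/0.48 = 37.5 km.

37.5 km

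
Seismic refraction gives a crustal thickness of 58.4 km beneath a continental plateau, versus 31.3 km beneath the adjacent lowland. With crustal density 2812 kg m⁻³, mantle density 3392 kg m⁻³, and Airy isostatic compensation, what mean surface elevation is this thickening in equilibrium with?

Excess crust Δ = 58.4 km − 31.3 km = 27.1 km, split between elevation h and root r with h + r = Δ.
Airy balance ρ_c h = (ρ_m − ρ_c) r gives r = h ρ_c/(ρ_m − ρ_c), so h (1 + ρ_c/(ρ_m − ρ_c)) = Δ, i.e. h = Δ (ρ_m − ρ_c)/ρ_m.
h = 27.1 km × 580/3392 = 4.63 km.

4.63 km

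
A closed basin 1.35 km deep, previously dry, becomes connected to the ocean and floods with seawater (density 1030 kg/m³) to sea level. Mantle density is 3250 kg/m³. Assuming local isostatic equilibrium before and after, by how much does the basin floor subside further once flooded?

After flooding the water column is d + s deep. Its weight must equal the weight of mantle displaced by the extra subsidence s: (d + s) ρ_w = s ρ_m.
s = d ρ_w / (ρ_m − ρ_w) = 1.35 km × 1030/(3250 − 1030) = 0.626 km.

0.626 km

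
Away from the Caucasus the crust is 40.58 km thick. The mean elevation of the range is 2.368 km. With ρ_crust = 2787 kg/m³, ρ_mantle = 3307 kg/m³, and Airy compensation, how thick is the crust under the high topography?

55.6 km

Root depth r = h ρ_c / (ρ_m − ρ_c) = 2.368 km × 2787 / 520 = 12.69 km.
Total thickness = T + h + r = 40.58 km + 2.368 km + 12.69 km = 55.6 km.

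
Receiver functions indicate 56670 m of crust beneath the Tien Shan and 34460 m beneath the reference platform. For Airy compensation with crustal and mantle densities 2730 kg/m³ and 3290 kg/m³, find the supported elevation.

Excess crust Δ = 56670 m − 34460 m = 22210 m, split between elevation h and root r with h + r = Δ.
Airy balance ρ_c h = (ρ_m − ρ_c) r gives r = h ρ_c/(ρ_m − ρ_c), so h (1 + ρ_c/(ρ_m − ρ_c)) = Δ, i.e. h = Δ (ρ_m − ρ_c)/ρ_m.
h = 22210 m × 560/3290 = 3780 m.

3780 m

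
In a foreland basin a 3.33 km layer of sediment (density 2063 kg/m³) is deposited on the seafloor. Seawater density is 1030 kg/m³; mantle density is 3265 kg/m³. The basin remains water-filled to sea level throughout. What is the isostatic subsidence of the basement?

1.54 km

Submarine loading: the sediment displaces seawater, and the subsidence is in turn flooded, so s (ρ_m − ρ_w) = t (ρ_sed − ρ_w).
s = 3.33 km × (2063 − 1030) / (3265 − 1030) = 1.54 km.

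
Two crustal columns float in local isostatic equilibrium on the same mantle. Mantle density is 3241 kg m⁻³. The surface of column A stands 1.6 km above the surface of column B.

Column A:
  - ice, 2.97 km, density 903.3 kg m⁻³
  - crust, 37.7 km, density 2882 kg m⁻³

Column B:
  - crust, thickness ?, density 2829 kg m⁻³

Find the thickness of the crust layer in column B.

Take the compensation level at the base of the deeper column (depth z_c below the surface of column A) and equate Σ ρ_i t_i down to z_c; mantle fills any gap and the z_c terms cancel.
Column A: 2.97×903.3 + 37.7×2882 + (z_c − 40.67)×3241
Column B: 1.6×0 + x×2829 + (z_c − 1.6 − 0 − x)×3241
The z_c×3241 term appears on both sides and cancels. Collect the known terms of each column as K = Σ(ρt)_known − 3241 × (depth of known layers): K_A = 111334.201 − 3241×40.67 = −20477.269; K_B = 0 − 3241×(1.6 + 0) = −5185.6.
Balance: K_A = K_B − x×(3241 − 2829), so x = (K_B − K_A)/(3241 − 2829) = 15291.7/412 = 37.1 km.

37.1 km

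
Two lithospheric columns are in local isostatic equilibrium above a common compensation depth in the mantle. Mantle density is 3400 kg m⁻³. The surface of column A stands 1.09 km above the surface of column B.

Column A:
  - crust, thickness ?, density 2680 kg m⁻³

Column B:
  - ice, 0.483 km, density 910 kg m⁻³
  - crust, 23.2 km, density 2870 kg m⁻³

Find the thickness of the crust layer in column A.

Take the compensation level at the base of the deeper column (depth z_c below the surface of column A) and equate Σ ρ_i t_i down to z_c; mantle fills any gap and the z_c terms cancel.
Column A: x×2680 + (z_c − 0 − x)×3400
Column B: 1.09×0 + 0.483×910 + 23.2×2870 + (z_c − 1.09 − 23.683)×3400
The z_c×3400 term appears on both sides and cancels. Collect the known terms of each column as K = Σ(ρt)_known − 3400 × (depth of known layers): K_A = 0 − 3400×0 = 0; K_B = 67023.53 − 3400×(1.09 + 23.683) = −17204.67.
Balance: K_A − x×(3400 − 2680) = K_B, so x = (K_A − K_B)/(3400 − 2680) = 17204.7/720 = 23.9 km.

23.9 km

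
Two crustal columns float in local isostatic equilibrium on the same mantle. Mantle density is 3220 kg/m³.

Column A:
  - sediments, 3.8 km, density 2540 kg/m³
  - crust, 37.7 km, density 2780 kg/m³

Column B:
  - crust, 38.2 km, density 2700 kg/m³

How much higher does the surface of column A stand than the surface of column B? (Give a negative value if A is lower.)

−0.215 km

For any compensation level in the mantle, the mantle terms cancel and isostasy reduces to e = (Σt_A − Σt_B) − (Σ(ρt)_A − Σ(ρt)_B) / ρ_m.
Σt_A = 41.5 km; Σt_B = 38.2 km; Σ(ρt)_A = 114458; Σ(ρt)_B = 103140 (in km·kg/m³).
e = (41.5 − 38.2) − (114458 − 103140) / 3220 = −0.215 km.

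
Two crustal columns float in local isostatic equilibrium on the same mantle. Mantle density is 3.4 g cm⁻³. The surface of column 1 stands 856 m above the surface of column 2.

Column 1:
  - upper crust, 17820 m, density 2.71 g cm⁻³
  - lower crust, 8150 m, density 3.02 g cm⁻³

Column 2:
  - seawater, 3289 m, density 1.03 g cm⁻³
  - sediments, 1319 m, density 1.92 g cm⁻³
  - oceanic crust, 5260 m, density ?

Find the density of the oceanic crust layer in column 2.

2.88 g cm⁻³

Take the compensation level at the base of the deeper column (depth z_c below the surface of column 1) and equate Σ ρ_i t_i down to z_c; mantle fills any gap and the z_c terms cancel.
Column 1: 17820×2.71 + 8150×3.02 + (z_c − 25970)×3.4
Column 2: 856×0 + 3289×1.03 + 1319×1.92 + 5260×ρ + (z_c − 856 − 9868)×3.4
The z_c×3.4 term appears on both sides and cancels. Collect the known terms of each column as K = Σ(ρt)_known − 3.4 × (depth of known layers): K_1 = 72905.2 − 3.4×25970 = −15392.8; K_2 = 5920.15 − 3.4×(856 + 9868) = −30541.45.
Balance: K_1 = K_2 + 5260×ρ, so ρ = (K_1 − K_2)/5260 = 15148.6/5260 = 2.88 g cm⁻³.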